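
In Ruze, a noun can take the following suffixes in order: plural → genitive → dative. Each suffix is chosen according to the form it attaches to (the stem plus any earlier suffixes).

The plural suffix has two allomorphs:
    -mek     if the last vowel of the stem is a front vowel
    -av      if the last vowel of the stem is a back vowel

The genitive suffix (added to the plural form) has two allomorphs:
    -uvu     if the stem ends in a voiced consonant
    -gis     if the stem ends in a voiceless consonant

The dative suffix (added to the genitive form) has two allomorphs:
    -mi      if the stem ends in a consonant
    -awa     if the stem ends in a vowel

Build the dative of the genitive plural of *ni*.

nimekgismi

Since the last vowel of *ni* is /i/ (a front vowel), it takes -mek, giving *nimek*.
The plural form *nimek* — final consonant /k/ (voiceless) → -gis → *nimekgis*.
The genitive form *nimekgis* — final sound /s/ (a consonant) → -mi → *nimekgismi*.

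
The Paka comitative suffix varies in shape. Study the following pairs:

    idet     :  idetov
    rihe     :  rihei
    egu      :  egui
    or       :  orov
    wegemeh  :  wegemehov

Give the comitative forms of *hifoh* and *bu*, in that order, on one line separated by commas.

hifohov, bui

The pattern is consonant vs. vowel: -ov when the stem ends in a consonant (*idet*, *or*, *wegemeh*); -i when the stem ends in a vowel (*rihe*, *egu*).
*hifoh*: final sound = /h/, a consonant → -ov → *hifohov*.
*bu*: final sound = /u/, a vowel → -i → *bui*.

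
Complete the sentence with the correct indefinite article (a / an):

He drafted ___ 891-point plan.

The indefinite article is chosen by the initial *sound* of the following word, not its spelling.
The number *891* is spoken "eight hundred …", beginning with /eɪt/ — a vowel sound.
So the article is *an*: He drafted an 891-point plan.

an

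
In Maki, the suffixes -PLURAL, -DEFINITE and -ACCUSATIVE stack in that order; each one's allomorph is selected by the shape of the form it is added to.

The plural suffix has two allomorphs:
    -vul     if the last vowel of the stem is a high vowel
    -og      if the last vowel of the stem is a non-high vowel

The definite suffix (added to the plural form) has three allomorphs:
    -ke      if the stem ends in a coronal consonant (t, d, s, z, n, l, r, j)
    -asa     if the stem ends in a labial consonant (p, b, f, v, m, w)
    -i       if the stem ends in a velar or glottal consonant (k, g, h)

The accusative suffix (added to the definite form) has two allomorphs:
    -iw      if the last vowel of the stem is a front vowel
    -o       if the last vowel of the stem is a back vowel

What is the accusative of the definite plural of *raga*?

*raga* — last vowel /a/ (a non-high vowel) → -og → *ragaog*.
Since the final consonant of the plural form *ragaog* is /g/ (velar/glottal), it takes -i, giving *ragaogi*.
The last vowel of the definite form *ragaogi* is /i/, which is a front vowel, so the accusative suffix is -iw, giving *ragaogiiw*.

ragaogiiw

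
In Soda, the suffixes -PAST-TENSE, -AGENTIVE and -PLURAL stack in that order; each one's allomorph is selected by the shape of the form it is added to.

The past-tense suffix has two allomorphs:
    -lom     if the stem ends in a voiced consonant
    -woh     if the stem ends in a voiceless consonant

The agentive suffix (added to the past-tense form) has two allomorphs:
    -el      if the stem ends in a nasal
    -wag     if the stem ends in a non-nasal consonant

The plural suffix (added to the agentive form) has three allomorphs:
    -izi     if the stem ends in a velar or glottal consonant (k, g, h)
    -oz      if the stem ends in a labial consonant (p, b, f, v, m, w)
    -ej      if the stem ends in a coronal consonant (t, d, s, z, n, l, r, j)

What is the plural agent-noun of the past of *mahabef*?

*mahabef* — final consonant /f/ (voiceless) → -woh → *mahabefwoh*.
The past-tense form *mahabefwoh* — final consonant /h/ (non-nasal) → -wag → *mahabefwohwag*.
The agentive form *mahabefwohwag*: final consonant = /g/, velar/glottal → -izi → *mahabefwohwagizi*.

mahabefwohwagizi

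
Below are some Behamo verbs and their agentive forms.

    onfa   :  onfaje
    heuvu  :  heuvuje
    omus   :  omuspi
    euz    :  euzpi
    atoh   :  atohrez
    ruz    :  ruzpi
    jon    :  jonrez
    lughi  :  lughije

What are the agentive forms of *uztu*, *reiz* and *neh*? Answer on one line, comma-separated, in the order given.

Looking at the final sound of each stem: -pi when the stem ends in a sibilant (*omus*, *euz*, *ruz*); -rez when the stem ends in a non-sibilant consonant (*atoh*, *jon*); -je when the stem ends in a vowel (*onfa*, *heuvu*, *lughi*).
The final sound of *uztu* is /u/, which is a vowel, so the suffix is -je, giving *uztuje*.
Since the final sound of *reiz* is /z/ (a sibilant), it takes -pi, giving *reizpi*.
*neh* — final sound /h/ (a non-sibilant consonant) → -rez → *nehrez*.

uztuje, reizpi, nehrez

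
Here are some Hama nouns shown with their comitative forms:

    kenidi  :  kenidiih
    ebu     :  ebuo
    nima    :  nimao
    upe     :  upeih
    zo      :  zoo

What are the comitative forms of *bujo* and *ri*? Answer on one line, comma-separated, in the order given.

The suffix is conditioned by the last vowel: -ih when the last vowel of the stem is a front vowel (*kenidi*, *upe*); -o when the last vowel of the stem is a back vowel (*ebu*, *nima*, *zo*).
The last vowel of *bujo* is /o/, which is a back vowel, so the suffix is -o, giving *bujoo*.
*ri* — last vowel /i/ (a front vowel) → -ih → *riih*.

bujoo, riih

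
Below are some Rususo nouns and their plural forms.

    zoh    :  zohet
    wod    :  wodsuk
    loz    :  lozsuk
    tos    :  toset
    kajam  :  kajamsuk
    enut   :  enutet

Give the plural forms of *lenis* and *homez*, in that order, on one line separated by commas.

The alternation tracks the final consonant of the stem — -et when the stem ends in a voiceless consonant (*zoh*, *tos*, *enut*); -suk when the stem ends in a voiced consonant (*wod*, *loz*, *kajam*).
*lenis*: final consonant = /s/, voiceless → -et → *leniset*.
The final consonant of *homez* is /z/, which is voiced, so the suffix is -suk, giving *homezsuk*.

leniset, homezsuk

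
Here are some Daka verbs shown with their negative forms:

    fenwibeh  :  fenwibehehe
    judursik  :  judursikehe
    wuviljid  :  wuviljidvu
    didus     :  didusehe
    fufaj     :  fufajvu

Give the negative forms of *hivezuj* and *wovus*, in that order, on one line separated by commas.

hivezujvu, wovusehe

The suffix is conditioned by the final consonant: -ehe when the stem ends in a voiceless consonant (*fenwibeh*, *judursik*, *didus*); -vu when the stem ends in a voiced consonant (*wuviljid*, *fufaj*).
The final consonant of *hivezuj* is /j/, which is voiced, so the suffix is -vu, giving *hivezujvu*.
Since the final consonant of *wovus* is /s/ (voiceless), it takes -ehe, giving *wovusehe*.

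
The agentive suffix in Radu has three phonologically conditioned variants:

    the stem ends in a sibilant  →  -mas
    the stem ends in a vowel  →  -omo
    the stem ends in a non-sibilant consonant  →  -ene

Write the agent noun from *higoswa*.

higoswaomo

The final sound of *higoswa* is /a/, which is a vowel, so the suffix is -omo, giving *higoswaomo*.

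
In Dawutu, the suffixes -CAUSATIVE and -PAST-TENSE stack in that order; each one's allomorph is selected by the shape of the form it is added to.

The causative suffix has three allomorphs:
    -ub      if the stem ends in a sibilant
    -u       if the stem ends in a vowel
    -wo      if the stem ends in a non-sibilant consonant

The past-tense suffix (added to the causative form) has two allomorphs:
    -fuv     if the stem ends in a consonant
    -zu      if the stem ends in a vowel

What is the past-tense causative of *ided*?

idedwozu

*ided*: final sound = /d/, a non-sibilant consonant → -wo → *idedwo*.
Since the final sound of the causative form *idedwo* is /o/ (a vowel), it takes -zu, giving *idedwozu*.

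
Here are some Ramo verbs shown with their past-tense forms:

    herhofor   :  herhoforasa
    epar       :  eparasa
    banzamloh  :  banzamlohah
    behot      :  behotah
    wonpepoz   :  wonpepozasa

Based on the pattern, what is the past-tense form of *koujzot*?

koujzotah

The alternation tracks the final consonant of the stem — -ah when the stem ends in a voiceless consonant (*banzamloh*, *behot*); -asa when the stem ends in a voiced consonant (*herhofor*, *epar*, *wonpepoz*).
Since the final consonant of *koujzot* is /t/ (voiceless), it takes -ah, giving *koujzotah*.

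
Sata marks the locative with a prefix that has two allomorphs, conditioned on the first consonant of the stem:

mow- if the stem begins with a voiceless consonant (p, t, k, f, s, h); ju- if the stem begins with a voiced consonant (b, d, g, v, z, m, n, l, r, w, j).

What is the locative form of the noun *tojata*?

The first consonant of *tojata* is /t/, which is voiceless, so the prefix is mow-, giving *mowtojata*.

mowtojata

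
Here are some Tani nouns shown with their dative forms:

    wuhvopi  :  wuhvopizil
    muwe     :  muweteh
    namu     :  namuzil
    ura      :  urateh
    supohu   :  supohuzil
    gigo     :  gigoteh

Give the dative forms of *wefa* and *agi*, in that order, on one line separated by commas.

wefateh, agizil

The suffix is conditioned by the last vowel: -zil when the last vowel of the stem is a high vowel (*wuhvopi*, *namu*, *supohu*); -teh when the last vowel of the stem is a non-high vowel (*muwe*, *ura*, *gigo*).
The last vowel of *wefa* is /a/, which is a non-high vowel, so the suffix is -teh, giving *wefateh*.
The last vowel of *agi* is /i/, which is a high vowel, so the suffix is -zil, giving *agizil*.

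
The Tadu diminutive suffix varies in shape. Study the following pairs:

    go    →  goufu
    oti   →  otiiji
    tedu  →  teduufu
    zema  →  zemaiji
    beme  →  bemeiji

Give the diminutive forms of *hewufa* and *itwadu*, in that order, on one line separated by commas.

The suffix is conditioned by the last vowel: -ufu when the last vowel of the stem is a rounded vowel (*go*, *tedu*); -iji when the last vowel of the stem is an unrounded vowel (*oti*, *zema*, *beme*).
*hewufa* — last vowel /a/ (an unrounded vowel) → -iji → *hewufaiji*.
Since the last vowel of *itwadu* is /u/ (a rounded vowel), it takes -ufu, giving *itwaduufu*.

hewufaiji, itwaduufu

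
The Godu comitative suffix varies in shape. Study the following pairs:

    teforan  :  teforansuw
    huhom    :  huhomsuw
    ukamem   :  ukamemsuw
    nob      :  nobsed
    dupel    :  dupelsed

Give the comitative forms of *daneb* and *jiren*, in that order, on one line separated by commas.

danebsed, jirensuw

The suffix is conditioned by the final consonant: -suw when the stem ends in a nasal (*teforan*, *huhom*, *ukamem*); -sed when the stem ends in a non-nasal consonant (*nob*, *dupel*).
*daneb*: final consonant = /b/, non-nasal → -sed → *danebsed*.
Since the final consonant of *jiren* is /n/ (a nasal), it takes -suw, giving *jirensuw*.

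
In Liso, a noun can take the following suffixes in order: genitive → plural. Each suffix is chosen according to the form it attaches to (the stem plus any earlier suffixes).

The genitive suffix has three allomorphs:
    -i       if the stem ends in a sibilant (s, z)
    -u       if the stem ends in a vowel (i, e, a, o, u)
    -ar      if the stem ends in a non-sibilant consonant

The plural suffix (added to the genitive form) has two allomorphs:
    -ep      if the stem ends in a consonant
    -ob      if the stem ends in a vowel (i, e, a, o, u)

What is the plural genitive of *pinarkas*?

*pinarkas*: final sound = /s/, a sibilant → -i → *pinarkasi*.
The final sound of the genitive form *pinarkasi* is /i/, which is a vowel, so the plural suffix is -ob, giving *pinarkasiob*.

pinarkasiob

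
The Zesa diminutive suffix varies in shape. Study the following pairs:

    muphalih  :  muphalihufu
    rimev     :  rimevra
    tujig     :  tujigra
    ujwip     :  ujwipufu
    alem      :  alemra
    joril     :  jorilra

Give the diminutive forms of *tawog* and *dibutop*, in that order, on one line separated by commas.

tawogra, dibutopufu

The suffix is conditioned by the final consonant: -ufu when the stem ends in a voiceless consonant (*muphalih*, *ujwip*); -ra when the stem ends in a voiced consonant (*rimev*, *tujig*, *alem*, *joril*).
*tawog*: final consonant = /g/, voiced → -ra → *tawogra*.
*dibutop* — final consonant /p/ (voiceless) → -ufu → *dibutopufu*.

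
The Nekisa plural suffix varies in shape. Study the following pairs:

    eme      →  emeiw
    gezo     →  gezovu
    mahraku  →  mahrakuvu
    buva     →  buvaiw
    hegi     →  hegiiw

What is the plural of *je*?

jeiw

The alternation tracks the last vowel of the stem — -vu when the last vowel of the stem is a rounded vowel (*gezo*, *mahraku*); -iw when the last vowel of the stem is an unrounded vowel (*eme*, *buva*, *hegi*).
*je* — last vowel /e/ (an unrounded vowel) → -iw → *jeiw*.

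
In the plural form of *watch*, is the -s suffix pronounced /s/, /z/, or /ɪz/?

/ɪz/

The stem *watch* ends in a sibilant (/s, z, ʃ, ʒ, tʃ, dʒ/).
The plural suffix surfaces as /ɪz/ after sibilants, /s/ after other voiceless consonants, and /z/ after other voiced sounds.
So the plural -s on *watch* is pronounced /ɪz/.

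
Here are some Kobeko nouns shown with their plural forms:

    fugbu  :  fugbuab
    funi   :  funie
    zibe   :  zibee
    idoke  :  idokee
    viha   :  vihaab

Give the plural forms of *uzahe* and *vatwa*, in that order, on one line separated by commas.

The suffix is conditioned by the last vowel: -e when the last vowel of the stem is a front vowel (*funi*, *zibe*, *idoke*); -ab when the last vowel of the stem is a back vowel (*fugbu*, *viha*).
*uzahe* — last vowel /e/ (a front vowel) → -e → *uzahee*.
The last vowel of *vatwa* is /a/, which is a back vowel, so the suffix is -ab, giving *vatwaab*.

uzahee, vatwaab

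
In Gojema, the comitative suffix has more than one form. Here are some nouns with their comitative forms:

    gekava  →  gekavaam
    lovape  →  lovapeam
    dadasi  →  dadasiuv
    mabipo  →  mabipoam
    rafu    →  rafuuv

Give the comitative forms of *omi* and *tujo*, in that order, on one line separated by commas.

omiuv, tujoam

The pattern is height harmony: -uv when the last vowel of the stem is a high vowel (*dadasi*, *rafu*); -am when the last vowel of the stem is a non-high vowel (*gekava*, *lovape*, *mabipo*).
Since the last vowel of *omi* is /i/ (a high vowel), it takes -uv, giving *omiuv*.
*tujo*: last vowel = /o/, a non-high vowel → -am → *tujoam*.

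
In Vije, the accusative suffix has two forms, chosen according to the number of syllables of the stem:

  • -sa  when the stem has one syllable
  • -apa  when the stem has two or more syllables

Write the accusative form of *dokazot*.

*dokazot* (3 syllables) → -apa → *dokazotapa*.

dokazotapa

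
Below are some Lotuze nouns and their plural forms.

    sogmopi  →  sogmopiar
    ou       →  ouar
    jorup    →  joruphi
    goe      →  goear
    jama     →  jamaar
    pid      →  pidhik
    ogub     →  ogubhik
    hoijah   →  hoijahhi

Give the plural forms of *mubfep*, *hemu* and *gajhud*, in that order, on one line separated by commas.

mubfephi, hemuar, gajhudhik

Looking at the final sound of each stem: -hi when the stem ends in a voiceless consonant (*jorup*, *hoijah*); -hik when the stem ends in a voiced consonant (*pid*, *ogub*); -ar when the stem ends in a vowel (*sogmopi*, *ou*, *goe*, *jama*).
The final sound of *mubfep* is /p/, which is a voiceless consonant, so the suffix is -hi, giving *mubfephi*.
Since the final sound of *hemu* is /u/ (a vowel), it takes -ar, giving *hemuar*.
Since the final sound of *gajhud* is /d/ (a voiced consonant), it takes -hik, giving *gajhudhik*.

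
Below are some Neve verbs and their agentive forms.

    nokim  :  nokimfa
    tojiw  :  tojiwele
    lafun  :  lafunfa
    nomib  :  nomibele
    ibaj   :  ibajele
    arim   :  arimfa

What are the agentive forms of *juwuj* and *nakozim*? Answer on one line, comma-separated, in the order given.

juwujele, nakozimfa

Looking at the final consonant of each stem: -fa when the stem ends in a nasal (*nokim*, *lafun*, *arim*); -ele when the stem ends in a non-nasal consonant (*tojiw*, *nomib*, *ibaj*).
The final consonant of *juwuj* is /j/, which is non-nasal, so the suffix is -ele, giving *juwujele*.
Since the final consonant of *nakozim* is /m/ (a nasal), it takes -fa, giving *nakozimfa*.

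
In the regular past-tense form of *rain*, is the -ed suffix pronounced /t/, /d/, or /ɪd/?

/d/

The stem *rain* ends in a voiced sound other than /d/.
The -ed suffix is realized as /ɪd/ after /t, d/; as /t/ after other voiceless consonants; and as /d/ after other voiced sounds.
So -ed on *rain* is pronounced /d/.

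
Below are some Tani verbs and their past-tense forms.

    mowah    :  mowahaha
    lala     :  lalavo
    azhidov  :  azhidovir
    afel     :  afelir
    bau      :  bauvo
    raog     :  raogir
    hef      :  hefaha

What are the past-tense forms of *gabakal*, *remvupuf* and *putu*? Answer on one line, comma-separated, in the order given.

gabakalir, remvupufaha, putuvo

Looking at the final sound of each stem: -aha when the stem ends in a voiceless consonant (*mowah*, *hef*); -ir when the stem ends in a voiced consonant (*azhidov*, *afel*, *raog*); -vo when the stem ends in a vowel (*lala*, *bau*).
The final sound of *gabakal* is /l/, which is a voiced consonant, so the suffix is -ir, giving *gabakalir*.
Since the final sound of *remvupuf* is /f/ (a voiceless consonant), it takes -aha, giving *remvupufaha*.
*putu* — final sound /u/ (a vowel) → -vo → *putuvo*.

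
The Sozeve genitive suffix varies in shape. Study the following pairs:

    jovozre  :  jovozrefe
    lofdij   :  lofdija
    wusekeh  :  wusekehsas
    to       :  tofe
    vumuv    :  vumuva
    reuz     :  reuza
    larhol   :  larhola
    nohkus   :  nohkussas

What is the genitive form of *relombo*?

The alternation tracks the final sound of the stem — -sas when the stem ends in a voiceless consonant (*wusekeh*, *nohkus*); -a when the stem ends in a voiced consonant (*lofdij*, *vumuv*, *reuz*, *larhol*); -fe when the stem ends in a vowel (*jovozre*, *to*).
*relombo* — final sound /o/ (a vowel) → -fe → *relombofe*.

relombofe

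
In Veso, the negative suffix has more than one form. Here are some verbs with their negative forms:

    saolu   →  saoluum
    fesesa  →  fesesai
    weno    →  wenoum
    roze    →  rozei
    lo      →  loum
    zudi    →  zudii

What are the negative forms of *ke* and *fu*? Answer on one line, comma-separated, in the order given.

kei, fuum

The pattern is rounding harmony: -um when the last vowel of the stem is a rounded vowel (*saolu*, *weno*, *lo*); -i when the last vowel of the stem is an unrounded vowel (*fesesa*, *roze*, *zudi*).
The last vowel of *ke* is /e/, which is an unrounded vowel, so the suffix is -i, giving *kei*.
Since the last vowel of *fu* is /u/ (a rounded vowel), it takes -um, giving *fuum*.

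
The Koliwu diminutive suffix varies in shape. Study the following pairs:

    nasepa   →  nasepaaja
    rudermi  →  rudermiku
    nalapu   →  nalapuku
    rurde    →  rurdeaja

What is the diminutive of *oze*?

The suffix is conditioned by the last vowel: -ku when the last vowel of the stem is a high vowel (*rudermi*, *nalapu*); -aja when the last vowel of the stem is a non-high vowel (*nasepa*, *rurde*).
*oze* — last vowel /e/ (a non-high vowel) → -aja → *ozeaja*.

ozeaja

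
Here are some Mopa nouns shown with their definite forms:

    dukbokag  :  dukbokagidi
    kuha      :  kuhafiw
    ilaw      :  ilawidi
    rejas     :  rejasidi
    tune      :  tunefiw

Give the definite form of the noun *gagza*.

The pattern is consonant vs. vowel: -idi when the stem ends in a consonant (*dukbokag*, *ilaw*, *rejas*); -fiw when the stem ends in a vowel (*kuha*, *tune*).
*gagza*: final sound = /a/, a vowel → -fiw → *gagzafiw*.

gagzafiw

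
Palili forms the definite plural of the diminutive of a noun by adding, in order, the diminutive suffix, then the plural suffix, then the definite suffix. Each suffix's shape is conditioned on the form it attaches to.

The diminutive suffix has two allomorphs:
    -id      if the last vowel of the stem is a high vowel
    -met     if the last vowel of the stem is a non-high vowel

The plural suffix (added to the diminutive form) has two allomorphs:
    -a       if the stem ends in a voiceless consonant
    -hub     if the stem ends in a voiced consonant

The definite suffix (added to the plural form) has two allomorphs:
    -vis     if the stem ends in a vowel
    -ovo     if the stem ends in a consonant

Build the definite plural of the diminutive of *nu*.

nuidhubovo

*nu* — last vowel /u/ (a high vowel) → -id → *nuid*.
Since the final consonant of the diminutive form *nuid* is /d/ (voiced), it takes -hub, giving *nuidhub*.
The plural form *nuidhub* — final sound /b/ (a consonant) → -ovo → *nuidhubovo*.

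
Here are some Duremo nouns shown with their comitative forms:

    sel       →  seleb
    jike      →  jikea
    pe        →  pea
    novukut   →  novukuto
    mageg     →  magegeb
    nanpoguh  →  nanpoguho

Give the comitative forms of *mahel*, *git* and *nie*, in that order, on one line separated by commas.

Looking at the final sound of each stem: -o when the stem ends in a voiceless consonant (*novukut*, *nanpoguh*); -eb when the stem ends in a voiced consonant (*sel*, *mageg*); -a when the stem ends in a vowel (*jike*, *pe*).
The final sound of *mahel* is /l/, which is a voiced consonant, so the suffix is -eb, giving *maheleb*.
The final sound of *git* is /t/, which is a voiceless consonant, so the suffix is -o, giving *gito*.
The final sound of *nie* is /e/, which is a vowel, so the suffix is -a, giving *niea*.

maheleb, gito, niea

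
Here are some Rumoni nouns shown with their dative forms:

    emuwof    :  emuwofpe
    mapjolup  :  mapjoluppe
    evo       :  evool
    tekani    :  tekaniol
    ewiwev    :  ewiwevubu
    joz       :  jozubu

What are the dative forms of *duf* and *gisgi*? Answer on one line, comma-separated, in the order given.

The alternation tracks the final sound of the stem — -pe when the stem ends in a voiceless consonant (*emuwof*, *mapjolup*); -ubu when the stem ends in a voiced consonant (*ewiwev*, *joz*); -ol when the stem ends in a vowel (*evo*, *tekani*).
Since the final sound of *duf* is /f/ (a voiceless consonant), it takes -pe, giving *dufpe*.
*gisgi*: final sound = /i/, a vowel → -ol → *gisgiol*.

dufpe, gisgiol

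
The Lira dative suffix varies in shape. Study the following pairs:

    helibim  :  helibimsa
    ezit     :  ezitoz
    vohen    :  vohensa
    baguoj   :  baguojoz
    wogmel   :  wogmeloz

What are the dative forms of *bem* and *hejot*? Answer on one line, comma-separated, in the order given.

bemsa, hejotoz

Looking at the final consonant of each stem: -sa when the stem ends in a nasal (*helibim*, *vohen*); -oz when the stem ends in a non-nasal consonant (*ezit*, *baguoj*, *wogmel*).
*bem* — final consonant /m/ (a nasal) → -sa → *bemsa*.
*hejot* — final consonant /t/ (non-nasal) → -oz → *hejotoz*.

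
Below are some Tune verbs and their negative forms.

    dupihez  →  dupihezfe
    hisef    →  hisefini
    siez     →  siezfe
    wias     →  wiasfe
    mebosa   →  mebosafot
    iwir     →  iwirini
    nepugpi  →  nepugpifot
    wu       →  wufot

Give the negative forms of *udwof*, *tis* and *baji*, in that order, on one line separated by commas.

The suffix is conditioned by the final sound: -fe when the stem ends in a sibilant (*dupihez*, *siez*, *wias*); -ini when the stem ends in a non-sibilant consonant (*hisef*, *iwir*); -fot when the stem ends in a vowel (*mebosa*, *nepugpi*, *wu*).
*udwof*: final sound = /f/, a non-sibilant consonant → -ini → *udwofini*.
Since the final sound of *tis* is /s/ (a sibilant), it takes -fe, giving *tisfe*.
The final sound of *baji* is /i/, which is a vowel, so the suffix is -fot, giving *bajifot*.

udwofini, tisfe, bajifot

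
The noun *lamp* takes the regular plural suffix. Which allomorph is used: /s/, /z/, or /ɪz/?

The stem *lamp* ends in a voiceless non-sibilant consonant.
The plural suffix surfaces as /ɪz/ after sibilants, /s/ after other voiceless consonants, and /z/ after other voiced sounds.
So the plural -s on *lamp* is pronounced /s/.

/s/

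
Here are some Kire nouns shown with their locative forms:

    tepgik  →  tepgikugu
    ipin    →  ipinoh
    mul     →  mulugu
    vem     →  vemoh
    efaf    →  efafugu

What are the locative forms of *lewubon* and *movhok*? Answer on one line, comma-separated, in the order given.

lewubonoh, movhokugu

The suffix is conditioned by the final consonant: -oh when the stem ends in a nasal (*ipin*, *vem*); -ugu when the stem ends in a non-nasal consonant (*tepgik*, *mul*, *efaf*).
*lewubon*: final consonant = /n/, a nasal → -oh → *lewubonoh*.
*movhok*: final consonant = /k/, non-nasal → -ugu → *movhokugu*.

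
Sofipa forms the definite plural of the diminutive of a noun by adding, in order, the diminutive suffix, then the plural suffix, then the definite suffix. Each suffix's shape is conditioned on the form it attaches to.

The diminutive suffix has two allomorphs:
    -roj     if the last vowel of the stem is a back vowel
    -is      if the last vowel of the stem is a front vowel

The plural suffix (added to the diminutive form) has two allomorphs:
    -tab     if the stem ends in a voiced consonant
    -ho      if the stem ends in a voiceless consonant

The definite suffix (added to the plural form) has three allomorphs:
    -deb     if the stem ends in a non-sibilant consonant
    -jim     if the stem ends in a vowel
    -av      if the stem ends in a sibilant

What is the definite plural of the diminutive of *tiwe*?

tiweishojim

*tiwe*: last vowel = /e/, a front vowel → -is → *tiweis*.
The diminutive form *tiweis* — final consonant /s/ (voiceless) → -ho → *tiweisho*.
The final sound of the plural form *tiweisho* is /o/, which is a vowel, so the definite suffix is -jim, giving *tiweishojim*.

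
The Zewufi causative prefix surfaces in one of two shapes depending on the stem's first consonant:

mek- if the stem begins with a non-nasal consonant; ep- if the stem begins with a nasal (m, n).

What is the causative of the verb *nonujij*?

epnonujij

Since the first consonant of *nonujij* is /n/ (a nasal), it takes ep-, giving *epnonujij*.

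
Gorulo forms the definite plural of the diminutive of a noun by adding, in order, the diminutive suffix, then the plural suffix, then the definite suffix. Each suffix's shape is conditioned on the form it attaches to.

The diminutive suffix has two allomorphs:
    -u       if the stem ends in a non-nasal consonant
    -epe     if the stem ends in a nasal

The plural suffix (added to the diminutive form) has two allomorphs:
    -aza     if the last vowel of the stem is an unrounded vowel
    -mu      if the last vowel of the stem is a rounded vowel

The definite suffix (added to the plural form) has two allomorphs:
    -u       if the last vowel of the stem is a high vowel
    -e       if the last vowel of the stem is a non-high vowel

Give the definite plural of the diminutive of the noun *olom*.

olomepeazae

Since the final consonant of *olom* is /m/ (a nasal), it takes -epe, giving *olomepe*.
The diminutive form *olomepe*: last vowel = /e/, an unrounded vowel → -aza → *olomepeaza*.
Since the last vowel of the plural form *olomepeaza* is /a/ (a non-high vowel), it takes -e, giving *olomepeazae*.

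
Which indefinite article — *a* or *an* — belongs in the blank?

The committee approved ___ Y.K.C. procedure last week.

The indefinite article is chosen by the initial *sound* of the following word, not its spelling.
The initialism *Y.K.C.* is read letter by letter; the first letter, Y, is pronounced /waɪ/, which begins with a consonant sound.
So the article is *a*: The committee approved a Y.K.C. procedure last week.

a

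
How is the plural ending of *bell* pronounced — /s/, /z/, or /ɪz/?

The stem *bell* ends in a voiced non-sibilant sound.
The plural suffix surfaces as /ɪz/ after sibilants, /s/ after other voiceless consonants, and /z/ after other voiced sounds.
So the plural -s on *bell* is pronounced /z/.

/z/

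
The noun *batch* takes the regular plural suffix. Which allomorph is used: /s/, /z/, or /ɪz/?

/ɪz/

The stem *batch* ends in a sibilant (/s, z, ʃ, ʒ, tʃ, dʒ/).
The plural suffix surfaces as /ɪz/ after sibilants, /s/ after other voiceless consonants, and /z/ after other voiced sounds.
So the plural -s on *batch* is pronounced /ɪz/.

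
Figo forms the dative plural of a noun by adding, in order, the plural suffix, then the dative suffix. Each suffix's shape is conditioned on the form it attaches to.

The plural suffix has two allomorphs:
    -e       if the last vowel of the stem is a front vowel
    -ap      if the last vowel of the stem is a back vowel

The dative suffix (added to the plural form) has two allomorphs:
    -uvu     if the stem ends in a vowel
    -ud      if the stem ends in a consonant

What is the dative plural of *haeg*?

Since the last vowel of *haeg* is /e/ (a front vowel), it takes -e, giving *haege*.
The plural form *haege*: final sound = /e/, a vowel → -uvu → *haegeuvu*.

haegeuvu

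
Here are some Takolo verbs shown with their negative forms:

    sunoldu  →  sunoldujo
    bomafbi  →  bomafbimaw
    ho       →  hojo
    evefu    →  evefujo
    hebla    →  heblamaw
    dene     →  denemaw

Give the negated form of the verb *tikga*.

Looking at the last vowel of each stem: -jo when the last vowel of the stem is a rounded vowel (*sunoldu*, *ho*, *evefu*); -maw when the last vowel of the stem is an unrounded vowel (*bomafbi*, *hebla*, *dene*).
*tikga*: last vowel = /a/, an unrounded vowel → -maw → *tikgamaw*.

tikgamaw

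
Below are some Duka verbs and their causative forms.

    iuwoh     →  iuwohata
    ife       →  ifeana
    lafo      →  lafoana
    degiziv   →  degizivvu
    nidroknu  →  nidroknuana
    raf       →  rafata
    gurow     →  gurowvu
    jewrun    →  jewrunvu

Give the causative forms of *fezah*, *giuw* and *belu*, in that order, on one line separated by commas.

Looking at the final sound of each stem: -ata when the stem ends in a voiceless consonant (*iuwoh*, *raf*); -vu when the stem ends in a voiced consonant (*degiziv*, *gurow*, *jewrun*); -ana when the stem ends in a vowel (*ife*, *lafo*, *nidroknu*).
Since the final sound of *fezah* is /h/ (a voiceless consonant), it takes -ata, giving *fezahata*.
Since the final sound of *giuw* is /w/ (a voiced consonant), it takes -vu, giving *giuwvu*.
Since the final sound of *belu* is /u/ (a vowel), it takes -ana, giving *beluana*.

fezahata, giuwvu, beluana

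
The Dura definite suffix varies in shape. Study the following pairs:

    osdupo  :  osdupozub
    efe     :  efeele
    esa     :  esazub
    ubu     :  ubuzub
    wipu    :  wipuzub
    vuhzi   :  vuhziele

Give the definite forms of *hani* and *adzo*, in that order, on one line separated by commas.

haniele, adzozub

The pattern is front/back vowel harmony: -ele when the last vowel of the stem is a front vowel (*efe*, *vuhzi*); -zub when the last vowel of the stem is a back vowel (*osdupo*, *esa*, *ubu*, *wipu*).
The last vowel of *hani* is /i/, which is a front vowel, so the suffix is -ele, giving *haniele*.
Since the last vowel of *adzo* is /o/ (a back vowel), it takes -zub, giving *adzozub*.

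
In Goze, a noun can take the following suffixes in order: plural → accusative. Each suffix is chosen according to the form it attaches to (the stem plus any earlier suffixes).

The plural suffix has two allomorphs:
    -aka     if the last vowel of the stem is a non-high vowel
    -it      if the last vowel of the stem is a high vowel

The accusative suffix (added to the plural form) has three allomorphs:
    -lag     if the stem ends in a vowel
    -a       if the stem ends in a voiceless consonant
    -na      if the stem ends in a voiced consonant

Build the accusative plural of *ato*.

*ato*: last vowel = /o/, a non-high vowel → -aka → *atoaka*.
The plural form *atoaka* — final sound /a/ (a vowel) → -lag → *atoakalag*.

atoakalag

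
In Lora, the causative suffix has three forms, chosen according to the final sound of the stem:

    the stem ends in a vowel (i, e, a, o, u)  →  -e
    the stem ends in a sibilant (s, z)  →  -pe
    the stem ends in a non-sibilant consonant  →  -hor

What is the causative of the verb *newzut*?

The final sound of *newzut* is /t/, which is a non-sibilant consonant, so the suffix is -hor, giving *newzuthor*.

newzuthor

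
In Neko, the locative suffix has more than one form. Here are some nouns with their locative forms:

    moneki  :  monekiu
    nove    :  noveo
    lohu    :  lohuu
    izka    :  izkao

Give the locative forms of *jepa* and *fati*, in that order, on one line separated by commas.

The pattern is height harmony: -u when the last vowel of the stem is a high vowel (*moneki*, *lohu*); -o when the last vowel of the stem is a non-high vowel (*nove*, *izka*).
Since the last vowel of *jepa* is /a/ (a non-high vowel), it takes -o, giving *jepao*.
Since the last vowel of *fati* is /i/ (a high vowel), it takes -u, giving *fatiu*.

jepao, fatiu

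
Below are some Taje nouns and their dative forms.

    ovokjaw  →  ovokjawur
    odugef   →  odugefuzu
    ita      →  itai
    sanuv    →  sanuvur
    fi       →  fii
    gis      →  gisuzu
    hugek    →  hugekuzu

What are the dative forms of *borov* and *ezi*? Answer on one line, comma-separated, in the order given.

borovur, ezii

The pattern is voicing of the final sound: -uzu when the stem ends in a voiceless consonant (*odugef*, *gis*, *hugek*); -ur when the stem ends in a voiced consonant (*ovokjaw*, *sanuv*); -i when the stem ends in a vowel (*ita*, *fi*).
Since the final sound of *borov* is /v/ (a voiced consonant), it takes -ur, giving *borovur*.
The final sound of *ezi* is /i/, which is a vowel, so the suffix is -i, giving *ezii*.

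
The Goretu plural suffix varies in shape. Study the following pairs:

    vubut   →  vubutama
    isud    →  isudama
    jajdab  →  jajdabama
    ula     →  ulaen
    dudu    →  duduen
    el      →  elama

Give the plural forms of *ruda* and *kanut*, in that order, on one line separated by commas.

The alternation tracks the final sound of the stem — -ama when the stem ends in a consonant (*vubut*, *isud*, *jajdab*, *el*); -en when the stem ends in a vowel (*ula*, *dudu*).
The final sound of *ruda* is /a/, which is a vowel, so the suffix is -en, giving *rudaen*.
*kanut*: final sound = /t/, a consonant → -ama → *kanutama*.

rudaen, kanutama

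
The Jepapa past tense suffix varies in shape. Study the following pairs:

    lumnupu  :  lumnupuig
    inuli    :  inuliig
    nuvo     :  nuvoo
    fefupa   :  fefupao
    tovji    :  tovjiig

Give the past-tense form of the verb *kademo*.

kademoo

The pattern is height harmony: -ig when the last vowel of the stem is a high vowel (*lumnupu*, *inuli*, *tovji*); -o when the last vowel of the stem is a non-high vowel (*nuvo*, *fefupa*).
Since the last vowel of *kademo* is /o/ (a non-high vowel), it takes -o, giving *kademoo*.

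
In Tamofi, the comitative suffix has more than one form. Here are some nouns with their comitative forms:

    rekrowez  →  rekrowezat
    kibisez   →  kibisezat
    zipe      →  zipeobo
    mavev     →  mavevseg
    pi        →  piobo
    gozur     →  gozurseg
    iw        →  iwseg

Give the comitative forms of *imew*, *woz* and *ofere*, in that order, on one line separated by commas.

imewseg, wozat, ofereobo

Looking at the final sound of each stem: -at when the stem ends in a sibilant (*rekrowez*, *kibisez*); -seg when the stem ends in a non-sibilant consonant (*mavev*, *gozur*, *iw*); -obo when the stem ends in a vowel (*zipe*, *pi*).
*imew* — final sound /w/ (a non-sibilant consonant) → -seg → *imewseg*.
*woz*: final sound = /z/, a sibilant → -at → *wozat*.
Since the final sound of *ofere* is /e/ (a vowel), it takes -obo, giving *ofereobo*.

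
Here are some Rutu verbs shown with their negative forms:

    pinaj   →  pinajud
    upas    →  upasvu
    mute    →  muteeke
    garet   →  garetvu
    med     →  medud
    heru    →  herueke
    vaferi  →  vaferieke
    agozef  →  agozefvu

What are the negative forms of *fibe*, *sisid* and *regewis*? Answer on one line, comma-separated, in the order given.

fibeeke, sisidud, regewisvu

Looking at the final sound of each stem: -vu when the stem ends in a voiceless consonant (*upas*, *garet*, *agozef*); -ud when the stem ends in a voiced consonant (*pinaj*, *med*); -eke when the stem ends in a vowel (*mute*, *heru*, *vaferi*).
*fibe* — final sound /e/ (a vowel) → -eke → *fibeeke*.
The final sound of *sisid* is /d/, which is a voiced consonant, so the suffix is -ud, giving *sisidud*.
*regewis* — final sound /s/ (a voiceless consonant) → -vu → *regewisvu*.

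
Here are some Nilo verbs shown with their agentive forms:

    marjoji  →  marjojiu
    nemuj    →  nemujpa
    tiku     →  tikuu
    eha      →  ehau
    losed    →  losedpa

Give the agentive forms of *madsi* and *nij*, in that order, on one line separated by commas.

madsiu, nijpa

The pattern is consonant vs. vowel: -pa when the stem ends in a consonant (*nemuj*, *losed*); -u when the stem ends in a vowel (*marjoji*, *tiku*, *eha*).
Since the final sound of *madsi* is /i/ (a vowel), it takes -u, giving *madsiu*.
Since the final sound of *nij* is /j/ (a consonant), it takes -pa, giving *nijpa*.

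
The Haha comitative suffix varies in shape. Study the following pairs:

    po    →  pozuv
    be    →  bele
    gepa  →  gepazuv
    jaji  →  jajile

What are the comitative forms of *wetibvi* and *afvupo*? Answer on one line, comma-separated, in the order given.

The suffix is conditioned by the last vowel: -le when the last vowel of the stem is a front vowel (*be*, *jaji*); -zuv when the last vowel of the stem is a back vowel (*po*, *gepa*).
Since the last vowel of *wetibvi* is /i/ (a front vowel), it takes -le, giving *wetibvile*.
*afvupo* — last vowel /o/ (a back vowel) → -zuv → *afvupozuv*.

wetibvile, afvupozuv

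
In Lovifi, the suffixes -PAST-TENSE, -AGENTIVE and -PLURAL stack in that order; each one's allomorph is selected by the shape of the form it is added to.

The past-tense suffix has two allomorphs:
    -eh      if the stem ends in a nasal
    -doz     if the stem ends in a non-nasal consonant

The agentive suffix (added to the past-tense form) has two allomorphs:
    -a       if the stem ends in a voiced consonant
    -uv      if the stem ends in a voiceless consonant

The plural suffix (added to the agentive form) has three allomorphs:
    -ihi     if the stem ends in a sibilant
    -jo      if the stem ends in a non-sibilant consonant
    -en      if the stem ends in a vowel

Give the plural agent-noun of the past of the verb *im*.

imehuvjo

*im* — final consonant /m/ (a nasal) → -eh → *imeh*.
Since the final consonant of the past-tense form *imeh* is /h/ (voiceless), it takes -uv, giving *imehuv*.
The final sound of the agentive form *imehuv* is /v/, which is a non-sibilant consonant, so the plural suffix is -jo, giving *imehuvjo*.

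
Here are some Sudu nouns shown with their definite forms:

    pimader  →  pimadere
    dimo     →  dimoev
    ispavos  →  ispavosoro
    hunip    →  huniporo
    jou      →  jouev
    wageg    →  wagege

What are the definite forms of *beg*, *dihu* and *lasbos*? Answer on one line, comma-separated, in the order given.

Looking at the final sound of each stem: -oro when the stem ends in a voiceless consonant (*ispavos*, *hunip*); -e when the stem ends in a voiced consonant (*pimader*, *wageg*); -ev when the stem ends in a vowel (*dimo*, *jou*).
*beg*: final sound = /g/, a voiced consonant → -e → *bege*.
*dihu*: final sound = /u/, a vowel → -ev → *dihuev*.
*lasbos* — final sound /s/ (a voiceless consonant) → -oro → *lasbosoro*.

bege, dihuev, lasbosoro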